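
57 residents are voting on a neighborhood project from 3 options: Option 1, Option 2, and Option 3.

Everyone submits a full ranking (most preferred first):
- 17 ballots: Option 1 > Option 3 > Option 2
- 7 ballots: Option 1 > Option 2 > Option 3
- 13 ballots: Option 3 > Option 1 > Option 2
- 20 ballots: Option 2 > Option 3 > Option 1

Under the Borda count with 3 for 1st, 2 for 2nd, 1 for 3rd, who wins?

Option 3

Option 1: 17×3 + 7×3 + 13×2 + 20×1 = 118
Option 2: 17×1 + 7×2 + 13×1 + 20×3 = 104
Option 3: 17×2 + 7×1 + 13×3 + 20×2 = 120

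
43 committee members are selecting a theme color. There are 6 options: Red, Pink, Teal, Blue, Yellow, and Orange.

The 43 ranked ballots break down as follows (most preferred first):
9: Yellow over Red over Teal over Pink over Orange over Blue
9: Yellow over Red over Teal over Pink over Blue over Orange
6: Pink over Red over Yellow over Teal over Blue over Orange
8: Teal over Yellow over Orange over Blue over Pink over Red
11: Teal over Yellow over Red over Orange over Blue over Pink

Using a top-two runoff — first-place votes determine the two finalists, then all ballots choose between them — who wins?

Round 1 first-place votes: Red 0, Pink 6, Teal 19, Blue 0, Yellow 18, Orange 0. Teal and Yellow advance.
Runoff: Teal is ranked above Yellow on 19 ballots, Yellow above Teal on 24.

Yellow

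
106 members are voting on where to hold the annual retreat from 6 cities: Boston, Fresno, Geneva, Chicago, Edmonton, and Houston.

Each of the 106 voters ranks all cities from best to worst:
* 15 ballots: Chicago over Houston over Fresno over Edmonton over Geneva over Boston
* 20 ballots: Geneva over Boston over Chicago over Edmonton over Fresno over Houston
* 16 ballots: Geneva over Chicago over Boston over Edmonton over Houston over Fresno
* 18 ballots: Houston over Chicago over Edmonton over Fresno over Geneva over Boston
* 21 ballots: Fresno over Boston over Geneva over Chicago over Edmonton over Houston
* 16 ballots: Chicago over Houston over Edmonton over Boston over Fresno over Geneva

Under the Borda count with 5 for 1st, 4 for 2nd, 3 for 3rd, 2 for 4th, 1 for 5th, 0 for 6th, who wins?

Boston: 15×0 + 20×4 + 16×3 + 18×0 + 21×4 + 16×2 = 244
Fresno: 15×3 + 20×1 + 16×0 + 18×2 + 21×5 + 16×1 = 222
Geneva: 15×1 + 20×5 + 16×5 + 18×1 + 21×3 + 16×0 = 276
Chicago: 15×5 + 20×3 + 16×4 + 18×4 + 21×2 + 16×5 = 393
Edmonton: 15×2 + 20×2 + 16×2 + 18×3 + 21×1 + 16×3 = 225
Houston: 15×4 + 20×0 + 16×1 + 18×5 + 21×0 + 16×4 = 230

Chicago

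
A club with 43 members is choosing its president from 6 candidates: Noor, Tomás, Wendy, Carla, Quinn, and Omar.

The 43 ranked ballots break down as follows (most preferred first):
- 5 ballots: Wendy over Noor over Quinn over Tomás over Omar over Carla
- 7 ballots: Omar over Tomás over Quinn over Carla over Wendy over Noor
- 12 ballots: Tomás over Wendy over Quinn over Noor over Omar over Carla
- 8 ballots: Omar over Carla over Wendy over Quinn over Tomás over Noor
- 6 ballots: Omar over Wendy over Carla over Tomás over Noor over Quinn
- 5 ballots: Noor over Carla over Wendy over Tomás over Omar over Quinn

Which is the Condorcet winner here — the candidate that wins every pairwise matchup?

Wendy vs Noor: 38–5
Wendy vs Tomás: 24–19
Wendy vs Carla: 23–20
Wendy vs Quinn: 36–7
Wendy vs Omar: 22–21
Wendy beats every other candidate.

Wendy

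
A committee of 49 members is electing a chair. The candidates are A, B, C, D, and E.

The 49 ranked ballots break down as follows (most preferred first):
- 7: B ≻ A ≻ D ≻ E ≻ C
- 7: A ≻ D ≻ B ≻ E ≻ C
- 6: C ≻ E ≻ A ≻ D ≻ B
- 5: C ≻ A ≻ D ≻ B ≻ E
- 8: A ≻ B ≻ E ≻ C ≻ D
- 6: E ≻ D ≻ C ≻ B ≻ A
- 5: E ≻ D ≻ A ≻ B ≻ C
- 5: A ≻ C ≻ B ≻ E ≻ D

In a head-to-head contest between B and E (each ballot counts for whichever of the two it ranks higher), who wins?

B is ranked above E on 32 ballots; E above B on 17.

B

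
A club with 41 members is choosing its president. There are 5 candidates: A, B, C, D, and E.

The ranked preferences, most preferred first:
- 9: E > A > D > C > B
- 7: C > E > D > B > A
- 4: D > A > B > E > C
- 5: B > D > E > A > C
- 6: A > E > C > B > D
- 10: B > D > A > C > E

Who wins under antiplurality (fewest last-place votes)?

D

Last-place votes: A 7, B 9, C 9, D 6, E 10.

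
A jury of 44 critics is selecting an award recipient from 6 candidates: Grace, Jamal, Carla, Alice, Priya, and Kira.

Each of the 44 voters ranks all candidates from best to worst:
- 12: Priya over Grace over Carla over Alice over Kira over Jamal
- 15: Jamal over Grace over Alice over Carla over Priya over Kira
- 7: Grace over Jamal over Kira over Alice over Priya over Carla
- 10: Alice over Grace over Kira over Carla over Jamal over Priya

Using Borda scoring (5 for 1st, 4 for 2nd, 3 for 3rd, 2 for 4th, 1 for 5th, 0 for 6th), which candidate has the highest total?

Grace

Grace: 12×4 + 15×4 + 7×5 + 10×4 = 183
Jamal: 12×0 + 15×5 + 7×4 + 10×1 = 113
Carla: 12×3 + 15×2 + 7×0 + 10×2 = 86
Alice: 12×2 + 15×3 + 7×2 + 10×5 = 133
Priya: 12×5 + 15×1 + 7×1 + 10×0 = 82
Kira: 12×1 + 15×0 + 7×3 + 10×3 = 63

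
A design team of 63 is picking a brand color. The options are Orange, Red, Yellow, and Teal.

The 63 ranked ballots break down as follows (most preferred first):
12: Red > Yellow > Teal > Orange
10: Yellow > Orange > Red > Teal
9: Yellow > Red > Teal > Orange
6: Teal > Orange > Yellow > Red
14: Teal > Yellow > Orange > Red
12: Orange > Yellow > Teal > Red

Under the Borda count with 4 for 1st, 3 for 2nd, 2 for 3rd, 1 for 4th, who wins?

Yellow

Orange: 12×1 + 10×3 + 9×1 + 6×3 + 14×2 + 12×4 = 145
Red: 12×4 + 10×2 + 9×3 + 6×1 + 14×1 + 12×1 = 127
Yellow: 12×3 + 10×4 + 9×4 + 6×2 + 14×3 + 12×3 = 202
Teal: 12×2 + 10×1 + 9×2 + 6×4 + 14×4 + 12×2 = 156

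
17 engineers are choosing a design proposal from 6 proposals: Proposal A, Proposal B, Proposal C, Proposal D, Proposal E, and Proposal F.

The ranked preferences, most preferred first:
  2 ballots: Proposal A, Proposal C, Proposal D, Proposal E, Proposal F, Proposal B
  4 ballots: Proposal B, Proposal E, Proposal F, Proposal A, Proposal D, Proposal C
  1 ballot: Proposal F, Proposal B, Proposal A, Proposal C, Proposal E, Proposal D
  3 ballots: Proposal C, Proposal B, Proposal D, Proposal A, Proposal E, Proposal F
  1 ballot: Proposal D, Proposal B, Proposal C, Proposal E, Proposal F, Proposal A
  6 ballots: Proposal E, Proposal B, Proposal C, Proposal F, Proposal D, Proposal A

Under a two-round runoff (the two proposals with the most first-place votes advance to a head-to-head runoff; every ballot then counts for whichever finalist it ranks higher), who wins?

Proposal B

Round 1 first-place votes: Proposal A 2, Proposal B 4, Proposal C 3, Proposal D 1, Proposal E 6, Proposal F 1. Proposal E and Proposal B advance.
Runoff: Proposal E is ranked above Proposal B on 8 ballots, Proposal B above Proposal E on 9.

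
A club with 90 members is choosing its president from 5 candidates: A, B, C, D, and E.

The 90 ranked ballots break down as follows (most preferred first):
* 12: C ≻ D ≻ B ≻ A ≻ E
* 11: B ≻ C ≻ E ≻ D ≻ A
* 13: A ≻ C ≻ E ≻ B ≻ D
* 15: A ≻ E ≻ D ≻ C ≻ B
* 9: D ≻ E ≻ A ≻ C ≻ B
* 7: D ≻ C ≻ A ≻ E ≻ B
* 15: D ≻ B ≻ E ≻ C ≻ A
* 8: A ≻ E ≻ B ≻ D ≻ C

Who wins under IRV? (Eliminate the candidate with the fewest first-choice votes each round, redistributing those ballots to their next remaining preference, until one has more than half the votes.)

Round 1: A 36, B 11, C 12, D 31, E 0. E eliminated.
Round 2: A 36, B 11, C 12, D 31. B eliminated.
Round 3: A 36, C 23, D 31. C eliminated.
Round 4: A 36, D 54. D has a majority (≥46).

D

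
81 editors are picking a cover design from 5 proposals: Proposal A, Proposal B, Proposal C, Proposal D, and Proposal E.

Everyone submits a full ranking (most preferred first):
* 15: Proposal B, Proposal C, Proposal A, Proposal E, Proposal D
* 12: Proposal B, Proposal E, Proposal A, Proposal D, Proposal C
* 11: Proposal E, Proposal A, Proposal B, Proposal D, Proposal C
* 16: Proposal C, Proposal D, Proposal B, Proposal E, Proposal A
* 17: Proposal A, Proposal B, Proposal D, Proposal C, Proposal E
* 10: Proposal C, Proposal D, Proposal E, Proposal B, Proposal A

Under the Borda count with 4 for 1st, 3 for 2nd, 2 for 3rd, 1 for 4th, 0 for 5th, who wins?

Proposal B

Proposal A: 15×2 + 12×2 + 11×3 + 16×0 + 17×4 + 10×0 = 155
Proposal B: 15×4 + 12×4 + 11×2 + 16×2 + 17×3 + 10×1 = 223
Proposal C: 15×3 + 12×0 + 11×0 + 16×4 + 17×1 + 10×4 = 166
Proposal D: 15×0 + 12×1 + 11×1 + 16×3 + 17×2 + 10×3 = 135
Proposal E: 15×1 + 12×3 + 11×4 + 16×1 + 17×0 + 10×2 = 131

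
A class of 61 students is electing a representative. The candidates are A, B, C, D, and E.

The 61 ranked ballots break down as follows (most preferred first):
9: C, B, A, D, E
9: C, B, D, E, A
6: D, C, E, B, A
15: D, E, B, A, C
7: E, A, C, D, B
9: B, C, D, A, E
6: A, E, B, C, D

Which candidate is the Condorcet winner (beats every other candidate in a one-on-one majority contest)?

C

C vs A: 33–28
C vs B: 31–30
C vs D: 40–21
C vs E: 33–28
C beats every other candidate.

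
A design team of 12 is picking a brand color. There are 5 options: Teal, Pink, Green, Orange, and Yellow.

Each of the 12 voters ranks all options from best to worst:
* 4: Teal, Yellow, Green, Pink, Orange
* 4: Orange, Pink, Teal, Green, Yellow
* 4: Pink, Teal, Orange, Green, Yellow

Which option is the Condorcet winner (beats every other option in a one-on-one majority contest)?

Pink vs Teal: 8–4
Pink vs Green: 8–4
Pink vs Orange: 8–4
Pink vs Yellow: 8–4
Pink beats every other option.

Pink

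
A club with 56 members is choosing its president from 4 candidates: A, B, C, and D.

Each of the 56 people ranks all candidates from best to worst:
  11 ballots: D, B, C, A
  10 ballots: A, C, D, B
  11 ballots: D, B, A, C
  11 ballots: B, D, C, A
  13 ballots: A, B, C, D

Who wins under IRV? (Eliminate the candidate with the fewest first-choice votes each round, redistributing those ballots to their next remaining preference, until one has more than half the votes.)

Round 1: A 23, B 11, C 0, D 22. C eliminated.
Round 2: A 23, B 11, D 22. B eliminated.
Round 3: A 23, D 33. D has a majority (≥29).

D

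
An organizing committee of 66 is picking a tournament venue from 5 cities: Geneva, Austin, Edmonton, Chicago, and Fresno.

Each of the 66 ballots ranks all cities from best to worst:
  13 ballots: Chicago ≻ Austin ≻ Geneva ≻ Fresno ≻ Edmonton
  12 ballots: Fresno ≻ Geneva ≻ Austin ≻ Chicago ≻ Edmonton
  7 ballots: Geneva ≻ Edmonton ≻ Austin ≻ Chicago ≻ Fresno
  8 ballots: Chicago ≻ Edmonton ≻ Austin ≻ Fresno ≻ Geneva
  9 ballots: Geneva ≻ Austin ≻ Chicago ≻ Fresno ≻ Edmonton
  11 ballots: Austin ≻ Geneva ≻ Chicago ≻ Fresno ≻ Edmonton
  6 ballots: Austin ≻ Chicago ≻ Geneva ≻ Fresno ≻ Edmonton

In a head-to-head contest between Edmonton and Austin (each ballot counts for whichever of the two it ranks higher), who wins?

Edmonton is ranked above Austin on 15 ballots; Austin above Edmonton on 51.

Austin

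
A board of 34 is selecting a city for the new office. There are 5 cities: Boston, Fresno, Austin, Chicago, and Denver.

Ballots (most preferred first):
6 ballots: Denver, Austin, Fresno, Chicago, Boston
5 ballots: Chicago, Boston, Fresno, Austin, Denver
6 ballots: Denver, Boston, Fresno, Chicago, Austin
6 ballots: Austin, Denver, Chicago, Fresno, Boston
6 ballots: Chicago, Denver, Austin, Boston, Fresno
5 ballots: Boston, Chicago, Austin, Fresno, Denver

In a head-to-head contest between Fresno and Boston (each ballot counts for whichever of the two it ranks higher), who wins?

Boston

Fresno is ranked above Boston on 12 ballots; Boston above Fresno on 22.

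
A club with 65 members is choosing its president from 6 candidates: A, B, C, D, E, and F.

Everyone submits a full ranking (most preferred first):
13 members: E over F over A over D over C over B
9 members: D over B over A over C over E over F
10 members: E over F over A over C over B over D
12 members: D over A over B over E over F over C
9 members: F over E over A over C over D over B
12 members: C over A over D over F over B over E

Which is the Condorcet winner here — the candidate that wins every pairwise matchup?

A vs B: 56–9
A vs C: 53–12
A vs D: 44–21
A vs E: 33–32
A vs F: 33–32
A beats every other candidate.

A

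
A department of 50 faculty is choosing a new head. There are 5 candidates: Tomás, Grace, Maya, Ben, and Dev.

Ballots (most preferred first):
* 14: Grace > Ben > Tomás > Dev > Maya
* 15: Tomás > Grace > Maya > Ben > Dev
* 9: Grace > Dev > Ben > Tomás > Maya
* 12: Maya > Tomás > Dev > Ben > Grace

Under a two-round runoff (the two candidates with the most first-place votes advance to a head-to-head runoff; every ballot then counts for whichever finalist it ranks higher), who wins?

Round 1 first-place votes: Tomás 15, Grace 23, Maya 12, Ben 0, Dev 0. Grace and Tomás advance.
Runoff: Grace is ranked above Tomás on 23 ballots, Tomás above Grace on 27.

Tomás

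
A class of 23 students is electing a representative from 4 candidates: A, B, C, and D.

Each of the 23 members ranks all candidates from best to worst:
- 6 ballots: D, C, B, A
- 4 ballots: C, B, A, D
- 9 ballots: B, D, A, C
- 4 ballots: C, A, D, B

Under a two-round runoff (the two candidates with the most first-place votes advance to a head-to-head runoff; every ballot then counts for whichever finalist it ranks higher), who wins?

C

Round 1 first-place votes: A 0, B 9, C 8, D 6. B and C advance.
Runoff: B is ranked above C on 9 ballots, C above B on 14.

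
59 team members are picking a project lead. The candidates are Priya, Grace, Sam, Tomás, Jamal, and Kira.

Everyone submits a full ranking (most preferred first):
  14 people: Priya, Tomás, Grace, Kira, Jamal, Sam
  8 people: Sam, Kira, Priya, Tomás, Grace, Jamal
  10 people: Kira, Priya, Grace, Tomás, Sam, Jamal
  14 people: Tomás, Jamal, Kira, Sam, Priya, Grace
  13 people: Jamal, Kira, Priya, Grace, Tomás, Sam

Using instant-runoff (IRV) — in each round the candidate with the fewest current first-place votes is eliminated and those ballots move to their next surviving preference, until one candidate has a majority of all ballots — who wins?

Round 1: Priya 14, Grace 0, Sam 8, Tomás 14, Jamal 13, Kira 10. Grace eliminated.
Round 2: Priya 14, Sam 8, Tomás 14, Jamal 13, Kira 10. Sam eliminated.
Round 3: Priya 14, Tomás 14, Jamal 13, Kira 18. Jamal eliminated.
Round 4: Priya 14, Tomás 14, Kira 31. Kira has a majority (≥30).

Kira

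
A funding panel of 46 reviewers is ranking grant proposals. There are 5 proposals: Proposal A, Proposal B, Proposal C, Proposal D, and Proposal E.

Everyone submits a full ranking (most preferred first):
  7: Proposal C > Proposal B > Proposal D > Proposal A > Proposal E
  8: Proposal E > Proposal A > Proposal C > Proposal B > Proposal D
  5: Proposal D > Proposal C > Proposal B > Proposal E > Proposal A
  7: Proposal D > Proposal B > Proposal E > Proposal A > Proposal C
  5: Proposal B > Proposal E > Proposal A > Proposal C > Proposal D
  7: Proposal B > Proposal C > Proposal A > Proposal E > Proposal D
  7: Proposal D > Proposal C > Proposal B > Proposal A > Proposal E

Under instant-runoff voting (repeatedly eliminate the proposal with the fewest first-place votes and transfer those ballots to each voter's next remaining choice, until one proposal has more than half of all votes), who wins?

Proposal B

Round 1: Proposal A 0, Proposal B 12, Proposal C 7, Proposal D 19, Proposal E 8. Proposal A eliminated.
Round 2: Proposal B 12, Proposal C 7, Proposal D 19, Proposal E 8. Proposal C eliminated.
Round 3: Proposal B 19, Proposal D 19, Proposal E 8. Proposal E eliminated.
Round 4: Proposal B 27, Proposal D 19. Proposal B has a majority (≥24).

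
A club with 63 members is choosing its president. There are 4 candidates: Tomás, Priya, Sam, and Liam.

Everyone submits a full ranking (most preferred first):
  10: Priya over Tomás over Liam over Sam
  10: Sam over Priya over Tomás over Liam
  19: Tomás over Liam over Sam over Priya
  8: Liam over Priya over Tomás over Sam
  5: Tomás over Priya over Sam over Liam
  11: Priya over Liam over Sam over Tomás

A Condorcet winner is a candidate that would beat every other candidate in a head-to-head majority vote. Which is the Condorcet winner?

Priya

Priya vs Tomás: 39–24
Priya vs Sam: 34–29
Priya vs Liam: 36–27
Priya beats every other candidate.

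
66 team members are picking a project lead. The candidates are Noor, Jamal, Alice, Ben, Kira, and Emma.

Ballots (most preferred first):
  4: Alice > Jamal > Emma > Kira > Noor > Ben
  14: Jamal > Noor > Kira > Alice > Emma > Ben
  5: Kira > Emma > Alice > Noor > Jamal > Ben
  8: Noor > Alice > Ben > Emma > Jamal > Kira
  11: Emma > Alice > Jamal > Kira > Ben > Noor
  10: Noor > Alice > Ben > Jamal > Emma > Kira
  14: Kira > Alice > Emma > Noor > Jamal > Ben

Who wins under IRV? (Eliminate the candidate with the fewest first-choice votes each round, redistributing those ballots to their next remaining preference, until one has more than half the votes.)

Round 1: Noor 18, Jamal 14, Alice 4, Ben 0, Kira 19, Emma 11. Ben eliminated.
Round 2: Noor 18, Jamal 14, Alice 4, Kira 19, Emma 11. Alice eliminated.
Round 3: Noor 18, Jamal 18, Kira 19, Emma 11. Emma eliminated.
Round 4: Noor 18, Jamal 29, Kira 19. Noor eliminated.
Round 5: Jamal 47, Kira 19. Jamal has a majority (≥34).

Jamal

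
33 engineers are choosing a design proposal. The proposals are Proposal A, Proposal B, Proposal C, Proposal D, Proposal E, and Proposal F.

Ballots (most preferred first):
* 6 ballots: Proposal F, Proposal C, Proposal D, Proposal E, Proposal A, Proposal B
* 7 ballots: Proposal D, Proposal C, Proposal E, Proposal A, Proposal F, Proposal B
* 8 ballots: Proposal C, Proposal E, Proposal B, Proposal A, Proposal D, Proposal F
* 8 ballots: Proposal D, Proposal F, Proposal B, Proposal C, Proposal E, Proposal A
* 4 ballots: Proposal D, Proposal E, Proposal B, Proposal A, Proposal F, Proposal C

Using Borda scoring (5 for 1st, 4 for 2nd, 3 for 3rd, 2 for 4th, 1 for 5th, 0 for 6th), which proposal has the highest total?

Proposal A: 6×1 + 7×2 + 8×2 + 8×0 + 4×2 = 44
Proposal B: 6×0 + 7×0 + 8×3 + 8×3 + 4×3 = 60
Proposal C: 6×4 + 7×4 + 8×5 + 8×2 + 4×0 = 108
Proposal D: 6×3 + 7×5 + 8×1 + 8×5 + 4×5 = 121
Proposal E: 6×2 + 7×3 + 8×4 + 8×1 + 4×4 = 89
Proposal F: 6×5 + 7×1 + 8×0 + 8×4 + 4×1 = 73

Proposal D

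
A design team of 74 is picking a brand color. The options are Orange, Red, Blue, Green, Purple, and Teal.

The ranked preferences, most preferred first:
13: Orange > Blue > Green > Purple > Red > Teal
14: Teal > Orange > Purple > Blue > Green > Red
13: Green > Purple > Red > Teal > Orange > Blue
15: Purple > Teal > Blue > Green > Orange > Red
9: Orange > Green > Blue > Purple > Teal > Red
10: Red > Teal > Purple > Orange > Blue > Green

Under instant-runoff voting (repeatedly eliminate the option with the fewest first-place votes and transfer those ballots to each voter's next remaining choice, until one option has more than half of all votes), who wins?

Purple

Round 1: Orange 22, Red 10, Blue 0, Green 13, Purple 15, Teal 14. Blue eliminated.
Round 2: Orange 22, Red 10, Green 13, Purple 15, Teal 14. Red eliminated.
Round 3: Orange 22, Green 13, Purple 15, Teal 24. Green eliminated.
Round 4: Orange 22, Purple 28, Teal 24. Orange eliminated.
Round 5: Purple 50, Teal 24. Purple has a majority (≥38).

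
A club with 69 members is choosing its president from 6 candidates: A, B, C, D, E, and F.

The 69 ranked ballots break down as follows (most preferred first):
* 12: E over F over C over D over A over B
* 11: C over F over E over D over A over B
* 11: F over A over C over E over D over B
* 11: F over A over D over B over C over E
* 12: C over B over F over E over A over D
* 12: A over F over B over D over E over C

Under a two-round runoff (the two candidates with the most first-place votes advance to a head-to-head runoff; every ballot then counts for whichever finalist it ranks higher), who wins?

F

Round 1 first-place votes: A 12, B 0, C 23, D 0, E 12, F 22. C and F advance.
Runoff: C is ranked above F on 23 ballots, F above C on 46.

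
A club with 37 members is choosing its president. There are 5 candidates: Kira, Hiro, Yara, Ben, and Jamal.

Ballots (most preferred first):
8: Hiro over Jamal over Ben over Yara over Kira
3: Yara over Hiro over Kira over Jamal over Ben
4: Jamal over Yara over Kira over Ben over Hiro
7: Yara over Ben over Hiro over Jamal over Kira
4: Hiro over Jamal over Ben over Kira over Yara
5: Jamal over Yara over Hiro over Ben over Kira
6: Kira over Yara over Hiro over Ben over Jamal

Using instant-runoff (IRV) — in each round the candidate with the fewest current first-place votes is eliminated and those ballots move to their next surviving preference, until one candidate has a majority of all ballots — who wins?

Round 1: Kira 6, Hiro 12, Yara 10, Ben 0, Jamal 9. Ben eliminated.
Round 2: Kira 6, Hiro 12, Yara 10, Jamal 9. Kira eliminated.
Round 3: Hiro 12, Yara 16, Jamal 9. Jamal eliminated.
Round 4: Hiro 12, Yara 25. Yara has a majority (≥19).

Yara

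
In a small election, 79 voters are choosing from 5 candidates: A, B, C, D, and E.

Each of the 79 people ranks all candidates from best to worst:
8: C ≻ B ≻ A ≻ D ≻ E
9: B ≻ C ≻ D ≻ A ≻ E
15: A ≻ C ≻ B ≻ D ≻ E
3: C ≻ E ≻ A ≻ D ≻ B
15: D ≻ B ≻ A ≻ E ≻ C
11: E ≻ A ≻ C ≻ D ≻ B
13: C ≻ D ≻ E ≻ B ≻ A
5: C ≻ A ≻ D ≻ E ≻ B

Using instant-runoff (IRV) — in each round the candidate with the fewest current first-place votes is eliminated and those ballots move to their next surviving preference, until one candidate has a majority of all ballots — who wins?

A

Round 1: A 15, B 9, C 29, D 15, E 11. B eliminated.
Round 2: A 15, C 38, D 15, E 11. E eliminated.
Round 3: A 26, C 38, D 15. D eliminated.
Round 4: A 41, C 38. A has a majority (≥40).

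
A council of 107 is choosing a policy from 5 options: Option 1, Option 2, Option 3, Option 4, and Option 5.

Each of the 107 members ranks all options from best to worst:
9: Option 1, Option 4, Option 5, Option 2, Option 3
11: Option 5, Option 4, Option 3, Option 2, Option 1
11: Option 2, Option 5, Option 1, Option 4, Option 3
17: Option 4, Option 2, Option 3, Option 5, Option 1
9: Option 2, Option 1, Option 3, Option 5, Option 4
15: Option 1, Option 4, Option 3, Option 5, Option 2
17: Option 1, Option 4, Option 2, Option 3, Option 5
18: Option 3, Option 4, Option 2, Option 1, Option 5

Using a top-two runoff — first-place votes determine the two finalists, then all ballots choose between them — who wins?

Option 2

Round 1 first-place votes: Option 1 41, Option 2 20, Option 3 18, Option 4 17, Option 5 11. Option 1 and Option 2 advance.
Runoff: Option 1 is ranked above Option 2 on 41 ballots, Option 2 above Option 1 on 66.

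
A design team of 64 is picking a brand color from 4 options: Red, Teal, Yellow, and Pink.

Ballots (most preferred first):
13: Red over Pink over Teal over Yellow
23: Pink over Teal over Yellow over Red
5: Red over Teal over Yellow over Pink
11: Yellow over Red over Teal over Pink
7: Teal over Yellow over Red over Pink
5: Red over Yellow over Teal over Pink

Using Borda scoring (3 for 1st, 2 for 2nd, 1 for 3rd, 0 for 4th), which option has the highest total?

Red: 13×3 + 23×0 + 5×3 + 11×2 + 7×1 + 5×3 = 98
Teal: 13×1 + 23×2 + 5×2 + 11×1 + 7×3 + 5×1 = 106
Yellow: 13×0 + 23×1 + 5×1 + 11×3 + 7×2 + 5×2 = 85
Pink: 13×2 + 23×3 + 5×0 + 11×0 + 7×0 + 5×0 = 95

Teal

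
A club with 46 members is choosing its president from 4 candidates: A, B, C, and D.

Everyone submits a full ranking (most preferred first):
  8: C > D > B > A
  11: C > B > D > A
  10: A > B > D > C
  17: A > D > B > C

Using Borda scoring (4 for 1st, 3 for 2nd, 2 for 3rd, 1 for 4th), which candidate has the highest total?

A: 8×1 + 11×1 + 10×4 + 17×4 = 127
B: 8×2 + 11×3 + 10×3 + 17×2 = 113
C: 8×4 + 11×4 + 10×1 + 17×1 = 103
D: 8×3 + 11×2 + 10×2 + 17×3 = 117

A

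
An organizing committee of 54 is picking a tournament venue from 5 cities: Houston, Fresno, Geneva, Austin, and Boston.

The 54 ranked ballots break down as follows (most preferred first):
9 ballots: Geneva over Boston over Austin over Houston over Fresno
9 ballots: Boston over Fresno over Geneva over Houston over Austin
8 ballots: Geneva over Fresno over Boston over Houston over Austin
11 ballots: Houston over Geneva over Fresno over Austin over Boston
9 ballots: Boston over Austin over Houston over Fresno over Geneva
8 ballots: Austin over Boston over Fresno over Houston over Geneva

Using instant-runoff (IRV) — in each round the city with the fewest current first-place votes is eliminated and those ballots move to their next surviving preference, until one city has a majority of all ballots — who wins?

Geneva

Round 1: Houston 11, Fresno 0, Geneva 17, Austin 8, Boston 18. Fresno eliminated.
Round 2: Houston 11, Geneva 17, Austin 8, Boston 18. Austin eliminated.
Round 3: Houston 11, Geneva 17, Boston 26. Houston eliminated.
Round 4: Geneva 28, Boston 26. Geneva has a majority (≥28).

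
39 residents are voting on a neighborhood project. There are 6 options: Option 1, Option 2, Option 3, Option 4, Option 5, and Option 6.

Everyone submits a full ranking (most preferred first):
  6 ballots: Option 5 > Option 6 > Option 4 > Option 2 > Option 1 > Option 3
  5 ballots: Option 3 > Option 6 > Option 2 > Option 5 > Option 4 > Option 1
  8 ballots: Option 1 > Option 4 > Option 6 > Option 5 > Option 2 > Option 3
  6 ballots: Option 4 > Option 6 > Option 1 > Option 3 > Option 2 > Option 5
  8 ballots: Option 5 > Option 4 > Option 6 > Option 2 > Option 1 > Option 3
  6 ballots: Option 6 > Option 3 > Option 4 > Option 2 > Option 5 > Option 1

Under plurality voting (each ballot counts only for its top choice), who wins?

First-place votes: Option 1 8, Option 2 0, Option 3 5, Option 4 6, Option 5 14, Option 6 6.

Option 5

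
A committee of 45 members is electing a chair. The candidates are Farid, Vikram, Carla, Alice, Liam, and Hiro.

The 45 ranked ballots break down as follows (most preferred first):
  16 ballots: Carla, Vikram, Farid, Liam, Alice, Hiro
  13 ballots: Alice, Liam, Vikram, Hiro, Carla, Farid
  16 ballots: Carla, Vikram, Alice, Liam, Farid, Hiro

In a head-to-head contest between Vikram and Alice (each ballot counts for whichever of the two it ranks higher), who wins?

Vikram is ranked above Alice on 32 ballots; Alice above Vikram on 13.

Vikram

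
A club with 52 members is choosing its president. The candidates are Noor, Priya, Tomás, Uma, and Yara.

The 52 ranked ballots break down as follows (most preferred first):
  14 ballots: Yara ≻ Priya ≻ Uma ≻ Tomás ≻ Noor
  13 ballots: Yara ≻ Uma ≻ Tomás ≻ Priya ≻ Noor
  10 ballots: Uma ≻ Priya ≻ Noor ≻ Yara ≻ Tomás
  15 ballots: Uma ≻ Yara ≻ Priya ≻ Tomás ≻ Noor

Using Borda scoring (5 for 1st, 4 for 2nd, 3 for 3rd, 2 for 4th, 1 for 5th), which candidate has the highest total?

Uma

Noor: 14×1 + 13×1 + 10×3 + 15×1 = 72
Priya: 14×4 + 13×2 + 10×4 + 15×3 = 167
Tomás: 14×2 + 13×3 + 10×1 + 15×2 = 107
Uma: 14×3 + 13×4 + 10×5 + 15×5 = 219
Yara: 14×5 + 13×5 + 10×2 + 15×4 = 215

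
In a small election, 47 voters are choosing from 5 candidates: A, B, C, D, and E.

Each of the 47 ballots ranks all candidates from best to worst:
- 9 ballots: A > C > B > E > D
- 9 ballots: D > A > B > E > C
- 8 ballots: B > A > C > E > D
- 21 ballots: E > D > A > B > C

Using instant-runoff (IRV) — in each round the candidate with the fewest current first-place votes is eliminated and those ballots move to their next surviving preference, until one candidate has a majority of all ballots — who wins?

Round 1: A 9, B 8, C 0, D 9, E 21. C eliminated.
Round 2: A 9, B 8, D 9, E 21. B eliminated.
Round 3: A 17, D 9, E 21. D eliminated.
Round 4: A 26, E 21. A has a majority (≥24).

A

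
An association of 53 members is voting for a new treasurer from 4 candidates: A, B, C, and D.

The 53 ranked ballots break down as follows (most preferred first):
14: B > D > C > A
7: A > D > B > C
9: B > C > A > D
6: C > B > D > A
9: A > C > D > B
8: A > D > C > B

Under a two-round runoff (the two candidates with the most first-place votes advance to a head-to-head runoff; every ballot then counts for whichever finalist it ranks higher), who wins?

Round 1 first-place votes: A 24, B 23, C 6, D 0. A and B advance.
Runoff: A is ranked above B on 24 ballots, B above A on 29.

B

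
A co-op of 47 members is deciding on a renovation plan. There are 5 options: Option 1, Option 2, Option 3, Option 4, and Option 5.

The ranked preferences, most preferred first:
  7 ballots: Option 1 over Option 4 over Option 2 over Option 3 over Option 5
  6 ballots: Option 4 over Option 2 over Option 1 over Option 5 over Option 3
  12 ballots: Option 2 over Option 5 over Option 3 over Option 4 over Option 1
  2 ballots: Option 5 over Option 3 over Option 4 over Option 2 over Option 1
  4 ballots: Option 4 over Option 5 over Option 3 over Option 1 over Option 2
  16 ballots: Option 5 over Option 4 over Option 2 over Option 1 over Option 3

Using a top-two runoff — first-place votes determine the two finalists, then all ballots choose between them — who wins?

Option 2

Round 1 first-place votes: Option 1 7, Option 2 12, Option 3 0, Option 4 10, Option 5 18. Option 5 and Option 2 advance.
Runoff: Option 5 is ranked above Option 2 on 22 ballots, Option 2 above Option 5 on 25.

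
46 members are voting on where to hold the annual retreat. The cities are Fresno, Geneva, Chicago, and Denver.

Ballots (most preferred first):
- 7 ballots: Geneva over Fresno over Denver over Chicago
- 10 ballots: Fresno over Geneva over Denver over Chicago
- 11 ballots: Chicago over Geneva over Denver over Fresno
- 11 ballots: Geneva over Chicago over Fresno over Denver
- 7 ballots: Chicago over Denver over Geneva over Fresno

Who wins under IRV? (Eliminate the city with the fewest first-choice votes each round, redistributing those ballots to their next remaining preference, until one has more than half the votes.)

Geneva

Round 1: Fresno 10, Geneva 18, Chicago 18, Denver 0. Denver eliminated.
Round 2: Fresno 10, Geneva 18, Chicago 18. Fresno eliminated.
Round 3: Geneva 28, Chicago 18. Geneva has a majority (≥24).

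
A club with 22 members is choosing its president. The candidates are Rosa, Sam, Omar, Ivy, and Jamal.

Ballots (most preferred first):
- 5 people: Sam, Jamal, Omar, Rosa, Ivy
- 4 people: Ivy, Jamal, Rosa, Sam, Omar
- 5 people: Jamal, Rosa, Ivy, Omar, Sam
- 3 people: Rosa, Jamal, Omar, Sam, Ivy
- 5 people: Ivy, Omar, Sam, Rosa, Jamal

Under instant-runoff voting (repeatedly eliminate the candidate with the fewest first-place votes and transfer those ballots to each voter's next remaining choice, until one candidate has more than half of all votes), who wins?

Jamal

Round 1: Rosa 3, Sam 5, Omar 0, Ivy 9, Jamal 5. Omar eliminated.
Round 2: Rosa 3, Sam 5, Ivy 9, Jamal 5. Rosa eliminated.
Round 3: Sam 5, Ivy 9, Jamal 8. Sam eliminated.
Round 4: Ivy 9, Jamal 13. Jamal has a majority (≥12).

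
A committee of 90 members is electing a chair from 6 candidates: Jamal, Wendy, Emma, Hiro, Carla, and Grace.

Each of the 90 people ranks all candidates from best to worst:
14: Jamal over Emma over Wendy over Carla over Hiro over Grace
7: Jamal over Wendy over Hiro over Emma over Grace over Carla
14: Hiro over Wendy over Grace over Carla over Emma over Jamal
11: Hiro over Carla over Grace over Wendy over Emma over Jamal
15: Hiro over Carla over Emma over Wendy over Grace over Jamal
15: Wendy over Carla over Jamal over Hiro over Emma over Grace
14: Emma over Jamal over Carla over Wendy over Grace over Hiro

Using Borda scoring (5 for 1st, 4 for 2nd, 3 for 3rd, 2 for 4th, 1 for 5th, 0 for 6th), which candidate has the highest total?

Wendy

Jamal: 14×5 + 7×5 + 14×0 + 11×0 + 15×0 + 15×3 + 14×4 = 206
Wendy: 14×3 + 7×4 + 14×4 + 11×2 + 15×2 + 15×5 + 14×2 = 281
Emma: 14×4 + 7×2 + 14×1 + 11×1 + 15×3 + 15×1 + 14×5 = 225
Hiro: 14×1 + 7×3 + 14×5 + 11×5 + 15×5 + 15×2 + 14×0 = 265
Carla: 14×2 + 7×0 + 14×2 + 11×4 + 15×4 + 15×4 + 14×3 = 262
Grace: 14×0 + 7×1 + 14×3 + 11×3 + 15×1 + 15×0 + 14×1 = 111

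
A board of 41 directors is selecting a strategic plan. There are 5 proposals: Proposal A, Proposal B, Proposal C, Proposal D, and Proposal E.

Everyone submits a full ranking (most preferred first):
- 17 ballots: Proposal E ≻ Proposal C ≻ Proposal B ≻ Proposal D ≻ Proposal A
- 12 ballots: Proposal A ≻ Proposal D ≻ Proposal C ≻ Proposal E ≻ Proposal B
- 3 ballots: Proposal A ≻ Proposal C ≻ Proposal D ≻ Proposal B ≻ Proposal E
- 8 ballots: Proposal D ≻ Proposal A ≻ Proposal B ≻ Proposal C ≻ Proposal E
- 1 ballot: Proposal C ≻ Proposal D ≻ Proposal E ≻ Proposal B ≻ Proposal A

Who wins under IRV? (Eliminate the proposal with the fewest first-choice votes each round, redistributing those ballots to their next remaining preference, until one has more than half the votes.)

Round 1: Proposal A 15, Proposal B 0, Proposal C 1, Proposal D 8, Proposal E 17. Proposal B eliminated.
Round 2: Proposal A 15, Proposal C 1, Proposal D 8, Proposal E 17. Proposal C eliminated.
Round 3: Proposal A 15, Proposal D 9, Proposal E 17. Proposal D eliminated.
Round 4: Proposal A 23, Proposal E 18. Proposal A has a majority (≥21).

Proposal A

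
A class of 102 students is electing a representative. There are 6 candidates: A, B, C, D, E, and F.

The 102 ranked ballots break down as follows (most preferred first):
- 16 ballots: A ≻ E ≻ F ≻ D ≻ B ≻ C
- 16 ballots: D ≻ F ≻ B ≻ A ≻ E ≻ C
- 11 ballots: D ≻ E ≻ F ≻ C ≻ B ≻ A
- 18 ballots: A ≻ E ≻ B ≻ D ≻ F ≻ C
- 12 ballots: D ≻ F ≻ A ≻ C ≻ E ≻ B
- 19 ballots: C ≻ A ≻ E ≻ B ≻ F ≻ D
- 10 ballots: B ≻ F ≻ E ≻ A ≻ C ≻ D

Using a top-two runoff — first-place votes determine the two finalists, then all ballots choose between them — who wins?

Round 1 first-place votes: A 34, B 10, C 19, D 39, E 0, F 0. D and A advance.
Runoff: D is ranked above A on 39 ballots, A above D on 63.

A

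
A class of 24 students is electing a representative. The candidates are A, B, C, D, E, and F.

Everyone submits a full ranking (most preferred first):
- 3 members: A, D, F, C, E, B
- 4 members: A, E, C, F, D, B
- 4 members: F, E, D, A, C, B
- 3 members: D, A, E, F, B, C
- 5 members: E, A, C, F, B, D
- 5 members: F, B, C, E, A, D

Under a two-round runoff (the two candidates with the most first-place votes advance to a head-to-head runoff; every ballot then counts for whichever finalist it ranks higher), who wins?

A

Round 1 first-place votes: A 7, B 0, C 0, D 3, E 5, F 9. F and A advance.
Runoff: F is ranked above A on 9 ballots, A above F on 15.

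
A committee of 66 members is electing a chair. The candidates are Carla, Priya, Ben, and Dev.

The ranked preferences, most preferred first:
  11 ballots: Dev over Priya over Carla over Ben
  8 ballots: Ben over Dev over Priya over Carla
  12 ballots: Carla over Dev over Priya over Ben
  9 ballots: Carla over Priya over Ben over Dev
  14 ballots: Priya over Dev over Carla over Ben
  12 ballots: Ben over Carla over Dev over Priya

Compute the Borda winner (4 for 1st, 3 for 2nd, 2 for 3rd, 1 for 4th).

Carla: 11×2 + 8×1 + 12×4 + 9×4 + 14×2 + 12×3 = 178
Priya: 11×3 + 8×2 + 12×2 + 9×3 + 14×4 + 12×1 = 168
Ben: 11×1 + 8×4 + 12×1 + 9×2 + 14×1 + 12×4 = 135
Dev: 11×4 + 8×3 + 12×3 + 9×1 + 14×3 + 12×2 = 179

Dev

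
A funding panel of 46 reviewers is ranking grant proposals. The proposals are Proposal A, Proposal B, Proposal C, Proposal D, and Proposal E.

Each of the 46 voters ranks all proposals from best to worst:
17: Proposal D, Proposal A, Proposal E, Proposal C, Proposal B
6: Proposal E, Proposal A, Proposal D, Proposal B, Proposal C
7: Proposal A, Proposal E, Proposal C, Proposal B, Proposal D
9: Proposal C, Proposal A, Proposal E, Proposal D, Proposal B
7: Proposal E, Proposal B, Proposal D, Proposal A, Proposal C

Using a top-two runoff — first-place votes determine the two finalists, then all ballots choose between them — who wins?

Proposal E

Round 1 first-place votes: Proposal A 7, Proposal B 0, Proposal C 9, Proposal D 17, Proposal E 13. Proposal D and Proposal E advance.
Runoff: Proposal D is ranked above Proposal E on 17 ballots, Proposal E above Proposal D on 29.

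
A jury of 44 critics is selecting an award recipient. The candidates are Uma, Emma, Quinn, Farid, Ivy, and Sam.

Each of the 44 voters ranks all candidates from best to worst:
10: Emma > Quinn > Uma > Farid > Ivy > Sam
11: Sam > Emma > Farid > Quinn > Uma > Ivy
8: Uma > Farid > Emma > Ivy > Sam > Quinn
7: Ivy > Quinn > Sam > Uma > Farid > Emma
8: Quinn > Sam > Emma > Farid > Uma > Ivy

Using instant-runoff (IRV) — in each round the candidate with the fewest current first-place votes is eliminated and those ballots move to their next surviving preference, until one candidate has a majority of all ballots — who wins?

Round 1: Uma 8, Emma 10, Quinn 8, Farid 0, Ivy 7, Sam 11. Farid eliminated.
Round 2: Uma 8, Emma 10, Quinn 8, Ivy 7, Sam 11. Ivy eliminated.
Round 3: Uma 8, Emma 10, Quinn 15, Sam 11. Uma eliminated.
Round 4: Emma 18, Quinn 15, Sam 11. Sam eliminated.
Round 5: Emma 29, Quinn 15. Emma has a majority (≥23).

Emma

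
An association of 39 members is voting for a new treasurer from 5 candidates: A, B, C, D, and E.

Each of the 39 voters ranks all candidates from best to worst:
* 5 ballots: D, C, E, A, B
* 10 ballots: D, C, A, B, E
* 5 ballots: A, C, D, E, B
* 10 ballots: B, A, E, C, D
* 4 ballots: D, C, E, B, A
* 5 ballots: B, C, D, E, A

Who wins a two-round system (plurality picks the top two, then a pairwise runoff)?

Round 1 first-place votes: A 5, B 15, C 0, D 19, E 0. D and B advance.
Runoff: D is ranked above B on 24 ballots, B above D on 15.

D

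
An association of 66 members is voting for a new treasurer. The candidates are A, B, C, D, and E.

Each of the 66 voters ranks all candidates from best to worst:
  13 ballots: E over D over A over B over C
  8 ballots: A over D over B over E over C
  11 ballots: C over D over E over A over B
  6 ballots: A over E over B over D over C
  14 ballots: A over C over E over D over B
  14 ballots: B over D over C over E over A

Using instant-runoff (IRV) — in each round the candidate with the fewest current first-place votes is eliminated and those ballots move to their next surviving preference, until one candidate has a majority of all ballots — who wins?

E

Round 1: A 28, B 14, C 11, D 0, E 13. D eliminated.
Round 2: A 28, B 14, C 11, E 13. C eliminated.
Round 3: A 28, B 14, E 24. B eliminated.
Round 4: A 28, E 38. E has a majority (≥34).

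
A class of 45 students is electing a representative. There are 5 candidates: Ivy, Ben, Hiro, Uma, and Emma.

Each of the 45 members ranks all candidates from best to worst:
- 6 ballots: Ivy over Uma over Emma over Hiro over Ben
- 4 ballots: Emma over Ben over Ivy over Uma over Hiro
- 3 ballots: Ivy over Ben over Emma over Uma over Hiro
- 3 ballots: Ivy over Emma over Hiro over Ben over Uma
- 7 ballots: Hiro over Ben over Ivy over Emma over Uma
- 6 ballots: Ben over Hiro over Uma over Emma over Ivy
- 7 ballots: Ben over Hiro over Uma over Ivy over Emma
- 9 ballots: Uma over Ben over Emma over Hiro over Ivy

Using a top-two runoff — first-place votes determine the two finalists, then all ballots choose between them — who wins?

Ben

Round 1 first-place votes: Ivy 12, Ben 13, Hiro 7, Uma 9, Emma 4. Ben and Ivy advance.
Runoff: Ben is ranked above Ivy on 33 ballots, Ivy above Ben on 12.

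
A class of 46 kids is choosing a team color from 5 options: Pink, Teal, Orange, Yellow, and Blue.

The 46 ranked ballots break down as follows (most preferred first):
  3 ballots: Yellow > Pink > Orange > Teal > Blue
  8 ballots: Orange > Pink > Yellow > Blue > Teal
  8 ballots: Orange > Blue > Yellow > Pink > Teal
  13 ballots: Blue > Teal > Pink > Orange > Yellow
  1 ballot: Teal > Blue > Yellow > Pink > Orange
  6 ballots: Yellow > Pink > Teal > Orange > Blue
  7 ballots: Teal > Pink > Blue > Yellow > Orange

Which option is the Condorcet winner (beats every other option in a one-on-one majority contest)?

Pink vs Teal: 25–21
Pink vs Orange: 30–16
Pink vs Yellow: 28–18
Pink vs Blue: 24–22
Pink beats every other option.

Pink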